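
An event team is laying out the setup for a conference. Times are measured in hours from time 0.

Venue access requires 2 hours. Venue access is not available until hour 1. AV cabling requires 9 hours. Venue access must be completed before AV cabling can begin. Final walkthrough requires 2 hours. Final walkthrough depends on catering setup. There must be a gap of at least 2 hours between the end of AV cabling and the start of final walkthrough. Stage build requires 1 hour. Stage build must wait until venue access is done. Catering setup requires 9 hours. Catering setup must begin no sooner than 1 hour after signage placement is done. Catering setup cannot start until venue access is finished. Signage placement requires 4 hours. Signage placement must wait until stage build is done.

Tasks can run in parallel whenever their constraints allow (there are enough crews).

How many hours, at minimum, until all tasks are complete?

After its own release at hour 1, venue access can start at hour 1 and finishes at hour 3.
AV cabling waits on venue access (finishes hour 3), so it starts at hour 3 and finishes at 3 + 9 = hour 12.
Stage build waits on venue access (finishes hour 3), so it starts at hour 3 and finishes at 3 + 1 = hour 4.
After stage build (finishes hour 4), signage placement can start at hour 4 and finishes at hour 8.
Catering setup has to wait for signage placement (finishes hour 8, plus 1-hour gap → hour 9); venue access (finishes hour 3). The latest of these is hour 9, so catering setup runs hour 9 to 9 + 9 = hour 18.
Final walkthrough needs all of catering setup (finishes hour 18); AV cabling (finishes hour 12, plus 2-hour gap → hour 14). That puts its earliest start at hour 18; it finishes at 18 + 2 = hour 20.
All tasks are finished once the last one completes. Finish times: Venue access at 3, Stage build at 4, AV cabling at 12, Signage placement at 8, Catering setup at 18, Final walkthrough at 20. The latest is hour 20.

20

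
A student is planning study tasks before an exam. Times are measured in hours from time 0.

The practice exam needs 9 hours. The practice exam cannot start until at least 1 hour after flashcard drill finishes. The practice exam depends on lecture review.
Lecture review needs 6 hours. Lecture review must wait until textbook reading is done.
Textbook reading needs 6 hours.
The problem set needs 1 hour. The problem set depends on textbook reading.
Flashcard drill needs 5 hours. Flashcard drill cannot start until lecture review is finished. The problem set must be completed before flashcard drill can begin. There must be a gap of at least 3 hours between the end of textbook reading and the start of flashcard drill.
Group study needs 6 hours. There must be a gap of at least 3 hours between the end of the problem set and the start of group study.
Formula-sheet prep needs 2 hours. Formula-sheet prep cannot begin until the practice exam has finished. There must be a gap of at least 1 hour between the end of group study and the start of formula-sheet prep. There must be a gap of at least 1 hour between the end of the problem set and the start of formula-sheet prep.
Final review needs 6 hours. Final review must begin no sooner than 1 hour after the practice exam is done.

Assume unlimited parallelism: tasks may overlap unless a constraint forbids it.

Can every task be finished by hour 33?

No

Textbook reading has no prerequisites, so it starts at hour 0 and finishes at hour 6.
The problem set waits on textbook reading (finishes hour 6), so it starts at hour 6 and finishes at 6 + 1 = hour 7.
Group study cannot begin until the problem set (finishes hour 7, plus 3-hour gap → hour 10). It runs from hour 10 to 10 + 6 = hour 16.
Lecture review cannot begin until textbook reading (finishes hour 6). It runs from hour 6 to 6 + 6 = hour 12.
For flashcard drill: lecture review (finishes hour 12); the problem set (finishes hour 7); textbook reading (finishes hour 6, plus 3-hour gap → hour 9). Taking the maximum gives a start of hour 12, and it finishes at 12 + 5 = hour 17.
The practice exam needs all of flashcard drill (finishes hour 17, plus 1-hour gap → hour 18); lecture review (finishes hour 12). That puts its earliest start at hour 18; it finishes at 18 + 9 = hour 27.
Final review waits on the practice exam (finishes hour 27, plus 1-hour gap → hour 28), so it starts at hour 28 and finishes at 28 + 6 = hour 34.
Formula-sheet prep needs all of the practice exam (finishes hour 27); group study (finishes hour 16, plus 1-hour gap → hour 17); the problem set (finishes hour 7, plus 1-hour gap → hour 8). That puts its earliest start at hour 27; it finishes at 27 + 2 = hour 29.
The earliest everything can be done is hour 34, which is after the deadline of 33, so it is not possible.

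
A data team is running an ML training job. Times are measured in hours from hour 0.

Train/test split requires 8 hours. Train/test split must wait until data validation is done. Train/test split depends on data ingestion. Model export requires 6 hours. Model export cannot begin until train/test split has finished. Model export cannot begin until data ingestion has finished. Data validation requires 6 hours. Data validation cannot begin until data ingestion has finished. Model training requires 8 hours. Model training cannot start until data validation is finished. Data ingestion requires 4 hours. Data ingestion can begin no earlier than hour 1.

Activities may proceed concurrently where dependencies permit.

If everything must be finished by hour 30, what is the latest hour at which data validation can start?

10

Model export must finish by hour 30; it takes 6 hours, so it must start by 30 − 6 = hour 24.
Train/test split has to be done before model export (must start by hour 24). That means finishing by hour 24, i.e. starting by 24 − 8 = hour 16.
Model training must finish by hour 30; it takes 8 hours, so it must start by 30 − 8 = hour 22.
Data validation has several dependents: train/test split (must start by hour 16); model training (must start by hour 22). The earliest of those limits is hour 16, so data validation must start by 16 − 6 = hour 10.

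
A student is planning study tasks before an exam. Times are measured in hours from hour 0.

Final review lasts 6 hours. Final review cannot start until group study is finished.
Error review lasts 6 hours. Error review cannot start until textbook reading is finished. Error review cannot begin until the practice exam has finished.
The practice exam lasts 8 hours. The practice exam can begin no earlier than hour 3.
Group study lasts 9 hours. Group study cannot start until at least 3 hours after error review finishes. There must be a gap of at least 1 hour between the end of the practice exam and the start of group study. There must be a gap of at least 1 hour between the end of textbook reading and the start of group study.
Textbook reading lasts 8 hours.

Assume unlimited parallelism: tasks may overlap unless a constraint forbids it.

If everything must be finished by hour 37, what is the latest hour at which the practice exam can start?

5

Final review must finish by hour 37; it takes 6 hours, so it must start by 37 − 6 = hour 31.
Group study has to be done before final review (must start by hour 31). That means finishing by hour 31, i.e. starting by 31 − 9 = hour 22.
Error review feeds into group study (must start by hour 22, minus 3-hour gap → hour 19); so error review must finish by hour 19 and therefore start by hour 13.
The practice exam must finish in time for error review (must start by hour 13); group study (must start by hour 22, minus 1-hour gap → hour 21). The tightest is hour 13, so the practice exam must start by 13 − 8 = hour 5.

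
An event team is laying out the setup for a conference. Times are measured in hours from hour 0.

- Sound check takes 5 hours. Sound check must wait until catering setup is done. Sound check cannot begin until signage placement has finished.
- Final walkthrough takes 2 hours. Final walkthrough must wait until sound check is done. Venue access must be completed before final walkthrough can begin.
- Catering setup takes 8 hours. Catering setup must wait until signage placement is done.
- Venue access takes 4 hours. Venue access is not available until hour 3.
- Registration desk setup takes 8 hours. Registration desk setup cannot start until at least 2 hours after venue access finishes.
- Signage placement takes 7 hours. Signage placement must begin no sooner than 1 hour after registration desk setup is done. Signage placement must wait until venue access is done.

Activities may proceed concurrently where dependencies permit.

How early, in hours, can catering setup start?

After its own release at hour 3, venue access can start at hour 3 and finishes at hour 7.
Registration desk setup cannot begin until venue access (finishes hour 7, plus 2-hour gap → hour 9). It runs from hour 9 to 9 + 8 = hour 17.
For signage placement: registration desk setup (finishes hour 17, plus 1-hour gap → hour 18); venue access (finishes hour 7). Taking the maximum gives a start of hour 18, and it finishes at 18 + 7 = hour 25.
Catering setup waits on signage placement (finishes hour 25), so the earliest it can start is hour 25.

25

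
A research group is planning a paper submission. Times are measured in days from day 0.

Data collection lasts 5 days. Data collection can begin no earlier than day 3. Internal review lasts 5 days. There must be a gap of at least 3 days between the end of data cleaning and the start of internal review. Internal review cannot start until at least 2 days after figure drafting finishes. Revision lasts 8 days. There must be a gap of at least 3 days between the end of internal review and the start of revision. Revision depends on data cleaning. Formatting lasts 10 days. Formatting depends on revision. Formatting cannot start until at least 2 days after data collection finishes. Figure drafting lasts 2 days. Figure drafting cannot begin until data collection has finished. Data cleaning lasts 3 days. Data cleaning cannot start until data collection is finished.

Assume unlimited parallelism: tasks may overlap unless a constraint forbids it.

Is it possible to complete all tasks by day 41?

Yes

After its own release at day 3, data collection can start at day 3 and finishes at day 8.
After data collection (finishes day 8), figure drafting can start at day 8 and finishes at day 10.
Data cleaning waits on data collection (finishes day 8), so it starts at day 8 and finishes at 8 + 3 = day 11.
Internal review cannot start until data cleaning (finishes day 11, plus 3-day gap → day 14); figure drafting (finishes day 10, plus 2-day gap → day 12). The controlling bound is day 14, so internal review finishes at 14 + 5 = day 19.
For revision: internal review (finishes day 19, plus 3-day gap → day 22); data cleaning (finishes day 11). Taking the maximum gives a start of day 22, and it finishes at 22 + 8 = day 30.
Formatting has to wait for revision (finishes day 30); data collection (finishes day 8, plus 2-day gap → day 10). The latest of these is day 30, so formatting runs day 30 to 30 + 10 = day 40.
Every task is finished by day 40, which is no later than the deadline of 41, so the schedule is feasible.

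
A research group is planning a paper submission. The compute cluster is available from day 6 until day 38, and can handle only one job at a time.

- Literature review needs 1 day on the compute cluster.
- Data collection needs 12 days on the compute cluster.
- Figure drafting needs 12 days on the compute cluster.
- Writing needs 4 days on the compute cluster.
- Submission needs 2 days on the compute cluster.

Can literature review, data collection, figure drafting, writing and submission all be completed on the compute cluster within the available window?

The compute cluster window is 38 − 6 = 32 days.
Running back to back, the jobs need 1 + 12 + 12 + 4 + 2 = 31 days on the compute cluster.
Since 31 ≤ 32, they fit within the window.

Yes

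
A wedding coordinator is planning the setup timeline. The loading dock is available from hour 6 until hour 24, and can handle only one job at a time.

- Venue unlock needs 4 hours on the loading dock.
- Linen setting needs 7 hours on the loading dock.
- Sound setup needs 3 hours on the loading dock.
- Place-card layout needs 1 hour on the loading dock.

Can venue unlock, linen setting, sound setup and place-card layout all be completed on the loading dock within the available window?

The loading dock window is 24 − 6 = 18 hours.
Running back to back, the jobs need 4 + 7 + 3 + 1 = 15 hours on the loading dock.
Since 15 ≤ 18, they fit within the window.

Yes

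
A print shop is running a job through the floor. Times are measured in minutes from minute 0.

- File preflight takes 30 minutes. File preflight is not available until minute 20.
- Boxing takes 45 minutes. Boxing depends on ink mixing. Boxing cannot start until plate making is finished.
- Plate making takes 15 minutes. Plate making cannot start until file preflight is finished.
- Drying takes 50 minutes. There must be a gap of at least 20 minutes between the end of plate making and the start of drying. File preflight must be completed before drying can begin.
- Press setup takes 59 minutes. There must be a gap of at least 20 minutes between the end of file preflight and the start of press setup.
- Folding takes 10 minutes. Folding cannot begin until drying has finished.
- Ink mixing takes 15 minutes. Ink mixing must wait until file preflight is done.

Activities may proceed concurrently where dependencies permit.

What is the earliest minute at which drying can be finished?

135

File preflight waits on its own release at minute 20, so it starts at minute 20 and finishes at 20 + 30 = minute 50.
Plate making cannot begin until file preflight (finishes minute 50). It runs from minute 50 to 50 + 15 = minute 65.
Drying needs all of plate making (finishes minute 65, plus 20-minute gap → minute 85); file preflight (finishes minute 50). That puts its earliest start at minute 85; it finishes at 85 + 50 = minute 135.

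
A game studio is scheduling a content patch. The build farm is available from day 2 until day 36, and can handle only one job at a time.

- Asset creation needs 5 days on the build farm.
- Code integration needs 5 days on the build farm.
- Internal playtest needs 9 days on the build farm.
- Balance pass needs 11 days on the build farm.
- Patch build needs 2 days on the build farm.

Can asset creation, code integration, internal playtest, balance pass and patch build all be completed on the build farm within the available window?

The build farm window is 36 − 2 = 34 days.
Running back to back, the jobs need 5 + 5 + 9 + 11 + 2 = 32 days on the build farm.
Since 32 ≤ 34, they fit within the window.

Yes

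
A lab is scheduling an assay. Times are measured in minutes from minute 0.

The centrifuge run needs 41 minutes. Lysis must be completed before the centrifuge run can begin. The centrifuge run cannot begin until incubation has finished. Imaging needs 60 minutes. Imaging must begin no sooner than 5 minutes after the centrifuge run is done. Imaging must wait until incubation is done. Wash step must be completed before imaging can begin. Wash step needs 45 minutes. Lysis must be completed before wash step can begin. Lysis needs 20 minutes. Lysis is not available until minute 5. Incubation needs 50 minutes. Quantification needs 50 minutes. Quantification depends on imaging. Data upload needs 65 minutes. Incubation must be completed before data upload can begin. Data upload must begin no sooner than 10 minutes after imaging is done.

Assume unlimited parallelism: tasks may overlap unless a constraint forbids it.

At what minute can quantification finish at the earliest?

206

Incubation can start immediately at minute 0; it finishes at minute 50.
After its own release at minute 5, lysis can start at minute 5 and finishes at minute 25.
Wash step cannot begin until lysis (finishes minute 25). It runs from minute 25 to 25 + 45 = minute 70.
The centrifuge run cannot start until lysis (finishes minute 25); incubation (finishes minute 50). The controlling bound is minute 50, so the centrifuge run finishes at 50 + 41 = minute 91.
Imaging cannot start until the centrifuge run (finishes minute 91, plus 5-minute gap → minute 96); incubation (finishes minute 50); wash step (finishes minute 70). The controlling bound is minute 96, so imaging finishes at 96 + 60 = minute 156.
Quantification waits on imaging (finishes minute 156), so it starts at minute 156 and finishes at 156 + 50 = minute 206.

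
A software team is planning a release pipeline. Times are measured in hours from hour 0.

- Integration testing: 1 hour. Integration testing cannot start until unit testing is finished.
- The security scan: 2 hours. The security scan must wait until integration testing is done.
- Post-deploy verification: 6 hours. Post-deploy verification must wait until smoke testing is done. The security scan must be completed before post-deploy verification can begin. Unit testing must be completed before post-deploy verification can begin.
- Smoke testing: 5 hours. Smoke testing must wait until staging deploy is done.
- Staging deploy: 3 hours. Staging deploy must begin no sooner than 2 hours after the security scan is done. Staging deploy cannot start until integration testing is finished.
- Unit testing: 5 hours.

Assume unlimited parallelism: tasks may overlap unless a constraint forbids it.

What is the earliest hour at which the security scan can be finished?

8

Nothing blocks unit testing, so it runs from hour 0 to hour 5.
After unit testing (finishes hour 5), integration testing can start at hour 5 and finishes at hour 6.
The security scan waits on integration testing (finishes hour 6), so it starts at hour 6 and finishes at 6 + 2 = hour 8.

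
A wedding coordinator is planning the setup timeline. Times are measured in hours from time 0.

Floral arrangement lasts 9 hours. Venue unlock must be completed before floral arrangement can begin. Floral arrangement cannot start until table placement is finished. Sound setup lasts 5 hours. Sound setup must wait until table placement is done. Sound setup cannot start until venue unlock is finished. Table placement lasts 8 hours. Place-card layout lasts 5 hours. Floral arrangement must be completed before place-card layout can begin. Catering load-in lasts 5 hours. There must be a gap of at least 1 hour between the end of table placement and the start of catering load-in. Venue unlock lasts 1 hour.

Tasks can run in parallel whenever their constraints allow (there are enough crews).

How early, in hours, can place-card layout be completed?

Table placement has no prerequisites, so it starts at hour 0 and finishes at hour 8.
Venue unlock can start immediately at hour 0; it finishes at hour 1.
Floral arrangement cannot start until venue unlock (finishes hour 1); table placement (finishes hour 8). The controlling bound is hour 8, so floral arrangement finishes at 8 + 9 = hour 17.
After floral arrangement (finishes hour 17), place-card layout can start at hour 17 and finishes at hour 22.

22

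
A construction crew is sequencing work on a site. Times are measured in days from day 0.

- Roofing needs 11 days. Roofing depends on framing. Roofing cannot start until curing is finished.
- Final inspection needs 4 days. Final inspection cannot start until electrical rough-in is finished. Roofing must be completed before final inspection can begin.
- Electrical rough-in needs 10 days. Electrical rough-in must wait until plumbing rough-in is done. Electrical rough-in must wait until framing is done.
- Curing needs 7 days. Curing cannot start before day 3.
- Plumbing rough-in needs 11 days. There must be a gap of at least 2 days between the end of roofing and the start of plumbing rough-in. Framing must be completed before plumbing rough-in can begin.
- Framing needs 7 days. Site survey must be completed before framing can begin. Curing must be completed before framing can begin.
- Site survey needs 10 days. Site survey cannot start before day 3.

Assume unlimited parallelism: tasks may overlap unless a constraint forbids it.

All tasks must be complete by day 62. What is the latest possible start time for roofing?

24

Final inspection must finish by day 62; it takes 4 days, so it must start by 62 − 4 = day 58.
Electrical rough-in feeds into final inspection (must start by day 58); so electrical rough-in must finish by day 58 and therefore start by day 48.
Plumbing rough-in feeds into electrical rough-in (must start by day 48); so plumbing rough-in must finish by day 48 and therefore start by day 37.
For roofing: plumbing rough-in (must start by day 37, minus 2-day gap → day 35); final inspection (must start by day 58). The most restrictive is day 35; with an 11-day duration, roofing must start by day 24.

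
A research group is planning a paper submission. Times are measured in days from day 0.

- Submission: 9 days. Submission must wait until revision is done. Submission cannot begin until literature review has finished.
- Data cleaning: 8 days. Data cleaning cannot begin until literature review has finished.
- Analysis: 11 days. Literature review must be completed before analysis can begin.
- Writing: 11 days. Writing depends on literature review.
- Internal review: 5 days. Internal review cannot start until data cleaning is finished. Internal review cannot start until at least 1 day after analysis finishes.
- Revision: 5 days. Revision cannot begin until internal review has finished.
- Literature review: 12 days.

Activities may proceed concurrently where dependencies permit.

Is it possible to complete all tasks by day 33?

No

Nothing blocks literature review, so it runs from day 0 to day 12.
Writing cannot begin until literature review (finishes day 12). It runs from day 12 to 12 + 11 = day 23.
Analysis waits on literature review (finishes day 12), so it starts at day 12 and finishes at 12 + 11 = day 23.
Data cleaning cannot begin until literature review (finishes day 12). It runs from day 12 to 12 + 8 = day 20.
Internal review has to wait for data cleaning (finishes day 20); analysis (finishes day 23, plus 1-day gap → day 24). The latest of these is day 24, so internal review runs day 24 to 24 + 5 = day 29.
Revision waits on internal review (finishes day 29), so it starts at day 29 and finishes at 29 + 5 = day 34.
Submission cannot start until revision (finishes day 34); literature review (finishes day 12). The controlling bound is day 34, so submission finishes at 34 + 9 = day 43.
The earliest everything can be done is day 43, which is after the deadline of 33, so it is not possible.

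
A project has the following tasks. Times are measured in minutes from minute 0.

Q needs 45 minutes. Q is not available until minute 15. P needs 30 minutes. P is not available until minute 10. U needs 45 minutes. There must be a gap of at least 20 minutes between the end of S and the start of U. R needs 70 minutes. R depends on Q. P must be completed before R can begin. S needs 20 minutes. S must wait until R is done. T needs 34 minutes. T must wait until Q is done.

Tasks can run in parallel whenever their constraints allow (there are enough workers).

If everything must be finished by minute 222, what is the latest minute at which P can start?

37

Nothing follows U; the deadline of minute 222 is its only limit. It must start by 222 − 45 = minute 177.
S feeds into U (must start by minute 177, minus 20-minute gap → minute 157); so S must finish by minute 157 and therefore start by minute 137.
Since S (must start by minute 137) depends on it, R must finish by minute 137. Backing off its 70-minute duration gives a latest start of minute 67.
P has to be done before R (must start by minute 67). That means finishing by minute 67, i.e. starting by 67 − 30 = minute 37.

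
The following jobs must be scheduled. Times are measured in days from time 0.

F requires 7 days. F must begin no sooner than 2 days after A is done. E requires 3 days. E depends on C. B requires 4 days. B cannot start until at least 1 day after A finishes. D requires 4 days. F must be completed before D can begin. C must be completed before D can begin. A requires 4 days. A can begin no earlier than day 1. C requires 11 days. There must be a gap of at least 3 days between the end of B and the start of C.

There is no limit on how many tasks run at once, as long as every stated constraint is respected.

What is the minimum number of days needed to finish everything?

28

After its own release at day 1, A can start at day 1 and finishes at day 5.
F cannot begin until A (finishes day 5, plus 2-day gap → day 7). It runs from day 7 to 7 + 7 = day 14.
B cannot begin until A (finishes day 5, plus 1-day gap → day 6). It runs from day 6 to 6 + 4 = day 10.
C waits on B (finishes day 10, plus 3-day gap → day 13), so it starts at day 13 and finishes at 13 + 11 = day 24.
E waits on C (finishes day 24), so it starts at day 24 and finishes at 24 + 3 = day 27.
D needs all of F (finishes day 14); C (finishes day 24). That puts its earliest start at day 24; it finishes at 24 + 4 = day 28.
All tasks are finished once the last one completes. Finish times: A at 5, B at 10, C at 24, D at 28, E at 27, F at 14. The latest is day 28.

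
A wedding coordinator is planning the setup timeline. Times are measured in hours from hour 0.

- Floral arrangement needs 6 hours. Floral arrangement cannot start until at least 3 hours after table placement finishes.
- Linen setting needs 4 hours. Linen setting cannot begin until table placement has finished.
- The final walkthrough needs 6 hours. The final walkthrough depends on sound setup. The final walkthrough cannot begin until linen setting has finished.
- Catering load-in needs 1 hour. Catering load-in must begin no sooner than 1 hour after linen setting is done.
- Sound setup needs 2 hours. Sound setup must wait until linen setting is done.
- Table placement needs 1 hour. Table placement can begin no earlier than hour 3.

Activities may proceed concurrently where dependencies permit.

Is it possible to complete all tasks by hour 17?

Table placement waits on its own release at hour 3, so it starts at hour 3 and finishes at 3 + 1 = hour 4.
Floral arrangement cannot begin until table placement (finishes hour 4, plus 3-hour gap → hour 7). It runs from hour 7 to 7 + 6 = hour 13.
Linen setting cannot begin until table placement (finishes hour 4). It runs from hour 4 to 4 + 4 = hour 8.
After linen setting (finishes hour 8, plus 1-hour gap → hour 9), catering load-in can start at hour 9 and finishes at hour 10.
Sound setup cannot begin until linen setting (finishes hour 8). It runs from hour 8 to 8 + 2 = hour 10.
The final walkthrough needs all of sound setup (finishes hour 10); linen setting (finishes hour 8). That puts its earliest start at hour 10; it finishes at 10 + 6 = hour 16.
Every task is finished by hour 16, which is no later than the deadline of 17, so the schedule is feasible.

Yes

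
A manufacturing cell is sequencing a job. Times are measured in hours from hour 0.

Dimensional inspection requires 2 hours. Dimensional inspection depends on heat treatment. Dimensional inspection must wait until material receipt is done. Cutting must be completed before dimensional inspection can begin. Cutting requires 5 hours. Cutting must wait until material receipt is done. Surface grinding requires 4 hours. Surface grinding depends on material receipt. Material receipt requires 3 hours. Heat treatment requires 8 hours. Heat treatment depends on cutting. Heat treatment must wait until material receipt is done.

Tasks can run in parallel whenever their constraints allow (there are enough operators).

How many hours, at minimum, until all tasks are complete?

Material receipt has no prerequisites, so it starts at hour 0 and finishes at hour 3.
Surface grinding waits on material receipt (finishes hour 3), so it starts at hour 3 and finishes at 3 + 4 = hour 7.
Cutting waits on material receipt (finishes hour 3), so it starts at hour 3 and finishes at 3 + 5 = hour 8.
Heat treatment cannot start until cutting (finishes hour 8); material receipt (finishes hour 3). The controlling bound is hour 8, so heat treatment finishes at 8 + 8 = hour 16.
For dimensional inspection: heat treatment (finishes hour 16); material receipt (finishes hour 3); cutting (finishes hour 8). Taking the maximum gives a start of hour 16, and it finishes at 16 + 2 = hour 18.
All tasks are finished once the last one completes. Finish times: Material receipt at 3, Cutting at 8, Heat treatment at 16, Surface grinding at 7, Dimensional inspection at 18. The latest is hour 18.

18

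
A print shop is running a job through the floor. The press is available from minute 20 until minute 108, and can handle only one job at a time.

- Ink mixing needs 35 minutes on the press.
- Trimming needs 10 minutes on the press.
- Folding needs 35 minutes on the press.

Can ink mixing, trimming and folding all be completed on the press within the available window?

The press window is 108 − 20 = 88 minutes.
Running back to back, the jobs need 35 + 10 + 35 = 80 minutes on the press.
Since 80 ≤ 88, they fit within the window.

Yes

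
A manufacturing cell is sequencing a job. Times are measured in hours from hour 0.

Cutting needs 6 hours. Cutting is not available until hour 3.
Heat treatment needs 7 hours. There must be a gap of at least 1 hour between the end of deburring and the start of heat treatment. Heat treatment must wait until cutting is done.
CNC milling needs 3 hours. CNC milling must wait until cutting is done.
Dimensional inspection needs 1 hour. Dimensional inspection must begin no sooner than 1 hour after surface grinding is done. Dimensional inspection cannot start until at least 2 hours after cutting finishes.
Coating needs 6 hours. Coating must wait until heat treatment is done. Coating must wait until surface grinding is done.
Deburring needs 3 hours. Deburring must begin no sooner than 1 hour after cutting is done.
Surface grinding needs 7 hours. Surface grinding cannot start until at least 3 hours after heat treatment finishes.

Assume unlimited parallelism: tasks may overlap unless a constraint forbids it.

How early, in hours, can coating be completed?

Cutting cannot begin until its own release at hour 3. It runs from hour 3 to 3 + 6 = hour 9.
Deburring waits on cutting (finishes hour 9, plus 1-hour gap → hour 10), so it starts at hour 10 and finishes at 10 + 3 = hour 13.
Heat treatment needs all of deburring (finishes hour 13, plus 1-hour gap → hour 14); cutting (finishes hour 9). That puts its earliest start at hour 14; it finishes at 14 + 7 = hour 21.
Surface grinding cannot begin until heat treatment (finishes hour 21, plus 3-hour gap → hour 24). It runs from hour 24 to 24 + 7 = hour 31.
Coating cannot start until heat treatment (finishes hour 21); surface grinding (finishes hour 31). The controlling bound is hour 31, so coating finishes at 31 + 6 = hour 37.

37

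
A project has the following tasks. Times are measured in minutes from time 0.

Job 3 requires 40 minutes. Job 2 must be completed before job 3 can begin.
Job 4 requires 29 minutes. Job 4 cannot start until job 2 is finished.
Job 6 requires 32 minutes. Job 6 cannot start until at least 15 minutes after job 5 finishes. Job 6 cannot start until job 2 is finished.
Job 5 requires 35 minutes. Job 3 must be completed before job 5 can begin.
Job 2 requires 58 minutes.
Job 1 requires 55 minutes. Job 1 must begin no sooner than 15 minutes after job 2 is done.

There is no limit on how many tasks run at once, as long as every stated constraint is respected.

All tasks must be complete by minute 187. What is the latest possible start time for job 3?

Job 6 has no dependents, so it just needs to finish by minute 187. Starting by 187 − 32 = minute 155 achieves that.
Since job 6 (must start by minute 155, minus 15-minute gap → minute 140) depends on it, job 5 must finish by minute 140. Backing off its 35-minute duration gives a latest start of minute 105.
Since job 5 (must start by minute 105) depends on it, job 3 must finish by minute 105. Backing off its 40-minute duration gives a latest start of minute 65.

65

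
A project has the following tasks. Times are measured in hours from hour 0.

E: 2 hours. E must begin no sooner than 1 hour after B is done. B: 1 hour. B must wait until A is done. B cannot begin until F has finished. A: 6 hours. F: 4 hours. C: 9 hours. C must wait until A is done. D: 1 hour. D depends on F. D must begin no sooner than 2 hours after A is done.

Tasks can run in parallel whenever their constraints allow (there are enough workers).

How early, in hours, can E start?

Nothing blocks F, so it runs from hour 0 to hour 4.
Nothing blocks A, so it runs from hour 0 to hour 6.
B cannot start until A (finishes hour 6); F (finishes hour 4). The controlling bound is hour 6, so B finishes at 6 + 1 = hour 7.
E waits on B (finishes hour 7, plus 1-hour gap → hour 8), so the earliest it can start is hour 8.

8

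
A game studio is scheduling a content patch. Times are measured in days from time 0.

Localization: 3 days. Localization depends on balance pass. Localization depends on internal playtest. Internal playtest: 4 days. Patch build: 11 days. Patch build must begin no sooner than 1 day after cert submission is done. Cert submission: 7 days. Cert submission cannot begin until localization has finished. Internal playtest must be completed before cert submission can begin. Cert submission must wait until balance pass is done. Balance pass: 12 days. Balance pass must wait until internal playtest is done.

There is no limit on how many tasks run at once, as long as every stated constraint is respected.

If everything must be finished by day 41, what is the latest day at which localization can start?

19

Patch build has no dependents, so it just needs to finish by day 41. Starting by 41 − 11 = day 30 achieves that.
Cert submission has to be done before patch build (must start by day 30, minus 1-day gap → day 29). That means finishing by day 29, i.e. starting by 29 − 7 = day 22.
Localization must finish before cert submission (must start by day 22). With a 3-day duration, localization must start by 22 − 3 = day 19.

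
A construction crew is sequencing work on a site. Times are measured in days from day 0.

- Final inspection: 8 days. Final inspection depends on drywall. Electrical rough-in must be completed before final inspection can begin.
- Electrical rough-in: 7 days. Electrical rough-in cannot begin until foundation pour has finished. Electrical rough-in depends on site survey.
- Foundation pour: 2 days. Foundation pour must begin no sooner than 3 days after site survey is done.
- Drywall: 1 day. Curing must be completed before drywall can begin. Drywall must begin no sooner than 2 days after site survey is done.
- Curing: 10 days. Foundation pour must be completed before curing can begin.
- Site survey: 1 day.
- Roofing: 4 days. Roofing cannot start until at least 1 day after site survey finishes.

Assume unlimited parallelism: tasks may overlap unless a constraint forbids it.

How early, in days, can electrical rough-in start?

Nothing blocks site survey, so it runs from day 0 to day 1.
After site survey (finishes day 1, plus 3-day gap → day 4), foundation pour can start at day 4 and finishes at day 6.
Electrical rough-in waits on foundation pour (finishes day 6); site survey (finishes day 1). The latest of these is day 6, which is the earliest electrical rough-in can start.

6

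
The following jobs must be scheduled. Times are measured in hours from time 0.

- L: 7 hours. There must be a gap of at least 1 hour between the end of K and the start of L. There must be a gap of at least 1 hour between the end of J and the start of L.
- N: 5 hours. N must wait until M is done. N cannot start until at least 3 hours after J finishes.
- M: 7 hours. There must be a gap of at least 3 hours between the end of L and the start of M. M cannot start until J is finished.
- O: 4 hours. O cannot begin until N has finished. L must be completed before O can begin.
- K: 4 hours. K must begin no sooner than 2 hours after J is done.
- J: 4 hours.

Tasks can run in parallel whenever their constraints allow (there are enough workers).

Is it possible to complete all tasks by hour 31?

No

J can start immediately at hour 0; it finishes at hour 4.
K waits on J (finishes hour 4, plus 2-hour gap → hour 6), so it starts at hour 6 and finishes at 6 + 4 = hour 10.
L needs all of K (finishes hour 10, plus 1-hour gap → hour 11); J (finishes hour 4, plus 1-hour gap → hour 5). That puts its earliest start at hour 11; it finishes at 11 + 7 = hour 18.
M needs all of L (finishes hour 18, plus 3-hour gap → hour 21); J (finishes hour 4). That puts its earliest start at hour 21; it finishes at 21 + 7 = hour 28.
N cannot start until M (finishes hour 28); J (finishes hour 4, plus 3-hour gap → hour 7). The controlling bound is hour 28, so N finishes at 28 + 5 = hour 33.
O needs all of N (finishes hour 33); L (finishes hour 18). That puts its earliest start at hour 33; it finishes at 33 + 4 = hour 37.
The earliest everything can be done is hour 37, which is after the deadline of 31, so it is not possible.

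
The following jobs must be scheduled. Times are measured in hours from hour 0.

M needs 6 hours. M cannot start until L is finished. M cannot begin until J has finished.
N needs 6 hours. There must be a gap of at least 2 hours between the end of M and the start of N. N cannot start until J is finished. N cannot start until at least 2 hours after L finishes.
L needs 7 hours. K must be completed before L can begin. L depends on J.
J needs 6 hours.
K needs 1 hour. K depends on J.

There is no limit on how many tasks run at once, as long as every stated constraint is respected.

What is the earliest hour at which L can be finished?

J can start immediately at hour 0; it finishes at hour 6.
K cannot begin until J (finishes hour 6). It runs from hour 6 to 6 + 1 = hour 7.
L needs all of K (finishes hour 7); J (finishes hour 6). That puts its earliest start at hour 7; it finishes at 7 + 7 = hour 14.

14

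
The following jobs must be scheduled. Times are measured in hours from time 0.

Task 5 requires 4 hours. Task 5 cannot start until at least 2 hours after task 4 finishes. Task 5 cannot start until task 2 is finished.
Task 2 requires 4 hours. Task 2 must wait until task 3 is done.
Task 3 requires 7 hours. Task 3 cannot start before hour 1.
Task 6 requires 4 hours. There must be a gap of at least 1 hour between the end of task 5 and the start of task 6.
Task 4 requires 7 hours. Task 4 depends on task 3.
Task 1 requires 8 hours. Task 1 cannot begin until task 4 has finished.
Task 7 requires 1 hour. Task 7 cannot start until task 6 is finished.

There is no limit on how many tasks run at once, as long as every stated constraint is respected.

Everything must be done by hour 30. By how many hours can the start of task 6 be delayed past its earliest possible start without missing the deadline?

Task 3 cannot begin until its own release at hour 1. It runs from hour 1 to 1 + 7 = hour 8.
Task 4 cannot begin until task 3 (finishes hour 8). It runs from hour 8 to 8 + 7 = hour 15.
Task 2 cannot begin until task 3 (finishes hour 8). It runs from hour 8 to 8 + 4 = hour 12.
Task 5 has to wait for task 4 (finishes hour 15, plus 2-hour gap → hour 17); task 2 (finishes hour 12). The latest of these is hour 17, so task 5 runs hour 17 to 17 + 4 = hour 21.
Task 6 cannot begin until task 5 (finishes hour 21, plus 1-hour gap → hour 22). It runs from hour 22 to 22 + 4 = hour 26.

Working backward from the deadline:
Task 7 has no dependents, so it just needs to finish by hour 30. Starting by 30 − 1 = hour 29 achieves that.
Task 6 has to be done before task 7 (must start by hour 29). That means finishing by hour 29, i.e. starting by 29 − 4 = hour 25.
So task 6 can start as early as hour 22 and as late as hour 25, giving 25 − 22 = 3 hours of slack.

3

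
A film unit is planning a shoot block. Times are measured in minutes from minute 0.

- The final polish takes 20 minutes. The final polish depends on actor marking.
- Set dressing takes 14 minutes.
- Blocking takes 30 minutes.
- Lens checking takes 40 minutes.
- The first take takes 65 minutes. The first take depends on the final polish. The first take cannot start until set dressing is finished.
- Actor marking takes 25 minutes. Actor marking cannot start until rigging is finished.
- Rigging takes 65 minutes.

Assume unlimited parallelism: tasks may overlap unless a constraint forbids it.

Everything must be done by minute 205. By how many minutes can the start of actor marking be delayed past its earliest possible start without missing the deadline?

30

Rigging has no prerequisites, so it starts at minute 0 and finishes at minute 65.
Actor marking cannot begin until rigging (finishes minute 65). It runs from minute 65 to 65 + 25 = minute 90.

Working backward from the deadline:
Nothing follows the first take; the deadline of minute 205 is its only limit. It must start by 205 − 65 = minute 140.
The final polish feeds into the first take (must start by minute 140); so the final polish must finish by minute 140 and therefore start by minute 120.
Actor marking must finish before the final polish (must start by minute 120). With a 25-minute duration, actor marking must start by 120 − 25 = minute 95.
So actor marking can start as early as minute 65 and as late as minute 95, giving 95 − 65 = 30 minutes of slack.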